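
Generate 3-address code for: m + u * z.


Break into single-operator statements:
t1 = u * z
t2 = m + t1


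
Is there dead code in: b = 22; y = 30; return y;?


b is assigned but never read
Dead: 'b = 22'


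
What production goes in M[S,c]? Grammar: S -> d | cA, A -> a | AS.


For [S, c]: 'c' ∈ FIRST(cA)
Entry: S -> cA


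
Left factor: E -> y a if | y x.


Common prefix: 'y'
Factored: E -> y E', E' -> a if | x


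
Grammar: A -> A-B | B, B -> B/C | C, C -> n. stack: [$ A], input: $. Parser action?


start symbol A on stack, input exhausted
Action: accept


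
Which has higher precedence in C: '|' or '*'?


'*' is multiplicative (level 10); '|' is bitwise OR (level 3)
Higher level binds tighter
'*' has higher precedence than '|'


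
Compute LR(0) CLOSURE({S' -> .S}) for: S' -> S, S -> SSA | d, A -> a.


Start: S' -> .S
For each item with dot before a nonterminal B, add B -> .γ for every B-production
Closure: [S' -> .S, S -> .SSA, S -> .d]


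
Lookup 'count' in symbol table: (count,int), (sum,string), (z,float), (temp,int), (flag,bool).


Lookup 'count' → type int


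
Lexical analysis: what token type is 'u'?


Pattern: letter/underscore followed by alphanumerics, not a keyword
Type: IDENTIFIER


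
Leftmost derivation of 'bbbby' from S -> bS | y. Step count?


Derivation: S => bS => bbS => bbbS => bbbbS => bbbby
Steps: 5


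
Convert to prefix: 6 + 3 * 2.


'*' binds tighter: tree is (+ 6 (* 3 2))
Prefix: + 6 * 3 2


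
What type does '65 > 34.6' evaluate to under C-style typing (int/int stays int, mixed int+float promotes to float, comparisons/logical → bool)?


Operand types: int > float
Rule: comparison yields bool
Result type: bool


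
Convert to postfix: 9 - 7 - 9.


Left to right (same or higher precedence on left)
Postfix: 9 7 - 9 -


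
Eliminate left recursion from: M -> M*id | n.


Left-recursive alternatives: M*id; non-recursive: n
Introduce M': M -> nM', M' -> *idM' | ε


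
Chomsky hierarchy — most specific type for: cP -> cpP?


LHS has context (more than one symbol) and |LHS| ≤ |RHS|
Classification: Type 1 (Context-Sensitive)


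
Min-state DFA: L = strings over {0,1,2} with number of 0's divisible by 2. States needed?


Track (count of 0) mod 2: states 0..1, accept at 0
Minimal DFA: 2 states


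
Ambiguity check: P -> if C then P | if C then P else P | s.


dangling else: 'if C then if C then s else s' parses two ways
Ambiguous


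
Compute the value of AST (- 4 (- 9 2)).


Evaluate inner: (- 9 2) = 7
Evaluate root: (- 4 7) = -3
Result: -3


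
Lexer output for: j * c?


Scan left to right, longest-match per lexeme
Tokens: ID(j), OP(*), ID(c)


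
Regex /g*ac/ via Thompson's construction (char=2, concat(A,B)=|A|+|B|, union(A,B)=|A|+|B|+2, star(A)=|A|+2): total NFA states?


Syntax tree has 3 char leaf(s), 0 union(s), 1 star(s)
chars contribute 3×2 = 6; each union adds +2; each star adds +2
Total: 6 + 0 + 2 = 8 states


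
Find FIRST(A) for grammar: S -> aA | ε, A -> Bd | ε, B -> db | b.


Per alternative of A: FIRST(Bd) = {b, d}; FIRST(ε) = {ε}
FIRST(A) = {b, d, ε}


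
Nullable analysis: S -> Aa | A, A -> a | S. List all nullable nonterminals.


A nonterminal is nullable iff some alternative derives ε (directly, or every symbol in it is nullable)
Nullable: {}


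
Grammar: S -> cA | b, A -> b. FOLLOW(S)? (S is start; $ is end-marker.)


$ ∈ FOLLOW(S). For each A -> αBβ: add FIRST(β)\{ε} to FOLLOW(B); if β nullable, add FOLLOW(A).
FOLLOW(S) = {$}


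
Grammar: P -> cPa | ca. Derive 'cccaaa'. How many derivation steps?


Derivation: P => cPa => ccPaa => cccaaa
Steps: 3


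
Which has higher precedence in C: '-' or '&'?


'-' is additive (level 9); '&' is bitwise AND (level 5)
Higher level binds tighter
'-' has higher precedence than '&'


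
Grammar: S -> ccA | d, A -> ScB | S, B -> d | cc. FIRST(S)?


Per alternative of S: FIRST(ccA) = {c}; FIRST(d) = {d}
FIRST(S) = {c, d}


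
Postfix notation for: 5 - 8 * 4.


* has higher precedence, evaluate 8*4 first
Postfix: 5 8 4 * -


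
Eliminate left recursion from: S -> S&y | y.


Left-recursive alternatives: S&y; non-recursive: y
Introduce S': S -> yS', S' -> &yS' | ε


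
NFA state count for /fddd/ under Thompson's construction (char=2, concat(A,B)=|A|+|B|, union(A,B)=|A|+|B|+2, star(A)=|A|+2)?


Syntax tree has 4 char leaf(s), 0 union(s), 0 star(s)
chars contribute 4×2 = 8; each union adds +2; each star adds +2
Total: 8 + 0 + 0 = 8 states


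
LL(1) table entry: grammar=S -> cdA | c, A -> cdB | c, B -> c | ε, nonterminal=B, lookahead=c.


For [B, c]: 'c' ∈ FIRST(c)
Entry: B -> c


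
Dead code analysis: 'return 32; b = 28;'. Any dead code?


statement follows a return and is unreachable
Dead: 'b = 28'


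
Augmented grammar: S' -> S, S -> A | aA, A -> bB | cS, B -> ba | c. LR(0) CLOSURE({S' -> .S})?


Start: S' -> .S
For each item with dot before a nonterminal B, add B -> .γ for every B-production
Closure: [S' -> .S, S -> .A, S -> .aA, A -> .bB, A -> .cS]


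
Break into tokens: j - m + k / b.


Scan left to right, longest-match per lexeme
Tokens: ID(j), OP(-), ID(m), OP(+), ID(k), OP(/), ID(b)


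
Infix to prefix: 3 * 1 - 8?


left-to-right (same/higher precedence on left): tree is (- (* 3 1) 8)
Prefix: - * 3 1 8


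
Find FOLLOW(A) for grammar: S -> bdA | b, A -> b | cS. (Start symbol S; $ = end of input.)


$ ∈ FOLLOW(S). For each A -> αBβ: add FIRST(β)\{ε} to FOLLOW(B); if β nullable, add FOLLOW(A).
FOLLOW(A) = {$}


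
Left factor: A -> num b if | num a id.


Common prefix: 'num'
Factored: A -> num A', A' -> b if | a id


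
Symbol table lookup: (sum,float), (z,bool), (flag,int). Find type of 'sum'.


Lookup 'sum' → type float


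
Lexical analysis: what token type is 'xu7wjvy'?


Pattern: letter/underscore followed by alphanumerics, not a keyword
Type: IDENTIFIER


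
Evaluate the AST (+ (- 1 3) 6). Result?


Evaluate inner: (- 1 3) = -2
Evaluate root: (+ -2 6) = 4
Result: 4


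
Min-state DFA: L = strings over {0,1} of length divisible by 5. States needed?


Track length mod 5: states 0..4, accept at 0
Minimal DFA: 5 states


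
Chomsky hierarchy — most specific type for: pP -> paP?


LHS has context (more than one symbol) and |LHS| ≤ |RHS|
Classification: Type 1 (Context-Sensitive)


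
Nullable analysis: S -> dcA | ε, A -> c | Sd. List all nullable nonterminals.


A nonterminal is nullable iff some alternative derives ε (directly, or every symbol in it is nullable)
Nullable: {S}


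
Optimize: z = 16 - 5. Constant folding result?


16 - 5 = 11 at compile time
Optimized: z = 11


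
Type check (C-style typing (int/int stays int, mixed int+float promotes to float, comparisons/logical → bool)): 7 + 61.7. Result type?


Operand types: int + float
Rule: mixed int/float promotes to float; int/int stays int
Result type: float


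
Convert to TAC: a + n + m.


Break into single-operator statements:
t1 = a + n
t2 = t1 + m


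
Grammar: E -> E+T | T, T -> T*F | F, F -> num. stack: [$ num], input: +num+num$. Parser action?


'num' on top is the handle for F -> num
Action: reduce (F -> num)


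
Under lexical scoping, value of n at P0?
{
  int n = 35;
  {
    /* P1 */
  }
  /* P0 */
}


n declared in the same block as P0
n = 35


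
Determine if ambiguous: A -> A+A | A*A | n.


'n+n*n' has two parse trees (no precedence encoded between + and *)
Ambiguous


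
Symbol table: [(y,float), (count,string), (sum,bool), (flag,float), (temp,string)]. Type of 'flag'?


Lookup 'flag' → type float


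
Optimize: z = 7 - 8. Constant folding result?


7 - 8 = -1 at compile time
Optimized: z = -1


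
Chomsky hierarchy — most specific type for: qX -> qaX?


LHS has context (more than one symbol) and |LHS| ≤ |RHS|
Classification: Type 1 (Context-Sensitive)


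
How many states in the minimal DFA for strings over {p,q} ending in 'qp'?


Track the longest suffix of input matching a prefix of 'qp': 3 classes (prefixes of length 0..2)
Minimal DFA: 3 states


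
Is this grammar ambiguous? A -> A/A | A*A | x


'x/x*x' has two parse trees (no precedence encoded between / and *)
Ambiguous


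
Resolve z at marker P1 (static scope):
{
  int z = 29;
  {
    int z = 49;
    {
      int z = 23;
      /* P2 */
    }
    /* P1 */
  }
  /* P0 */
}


z declared in the same block as P1
z = 49


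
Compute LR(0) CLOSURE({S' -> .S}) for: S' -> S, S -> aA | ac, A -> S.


Start: S' -> .S
For each item with dot before a nonterminal B, add B -> .γ for every B-production
Closure: [S' -> .S, S -> .aA, S -> .ac]


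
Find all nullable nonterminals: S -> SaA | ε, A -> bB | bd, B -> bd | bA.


A nonterminal is nullable iff some alternative derives ε (directly, or every symbol in it is nullable)
Nullable: {S}


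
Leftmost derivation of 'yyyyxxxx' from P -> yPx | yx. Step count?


Derivation: P => yPx => yyPxx => yyyPxxx => yyyyxxxx
Steps: 4


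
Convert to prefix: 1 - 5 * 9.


'*' binds tighter: tree is (- 1 (* 5 9))
Prefix: - 1 * 5 9


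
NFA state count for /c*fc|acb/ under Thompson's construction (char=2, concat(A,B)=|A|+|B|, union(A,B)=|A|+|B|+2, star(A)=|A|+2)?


Syntax tree has 6 char leaf(s), 1 union(s), 1 star(s)
chars contribute 6×2 = 12; each union adds +2; each star adds +2
Total: 12 + 2 + 2 = 16 states


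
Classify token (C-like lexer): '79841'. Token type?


Pattern: digits only
Type: INTEGER_LITERAL


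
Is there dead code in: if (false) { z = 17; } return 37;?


condition is constant false, so the whole block is unreachable
Dead: 'if (false) { z = 17; }'


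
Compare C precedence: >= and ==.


'>=' is relational (level 7); '==' is equality (level 6)
Higher level binds tighter
'>=' has higher precedence than '=='


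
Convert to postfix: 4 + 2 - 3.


Left to right (same or higher precedence on left)
Postfix: 4 2 + 3 -


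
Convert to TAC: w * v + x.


Break into single-operator statements:
t1 = w * v
t2 = t1 + x


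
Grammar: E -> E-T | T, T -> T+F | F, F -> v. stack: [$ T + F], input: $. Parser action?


handle 'T+F' on top
Action: reduce (T -> T+F)


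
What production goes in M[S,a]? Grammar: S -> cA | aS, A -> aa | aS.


For [S, a]: 'a' ∈ FIRST(aS)
Entry: S -> aS


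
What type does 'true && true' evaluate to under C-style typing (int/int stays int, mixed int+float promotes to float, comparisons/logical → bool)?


Operand types: bool && bool
Rule: logical operators take bool operands and yield bool
Result type: bool


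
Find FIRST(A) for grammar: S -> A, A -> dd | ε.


Per alternative of A: FIRST(dd) = {d}; FIRST(ε) = {ε}
FIRST(A) = {d, ε}


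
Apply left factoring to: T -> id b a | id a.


Common prefix: 'id'
Factored: T -> id T', T' -> b a | a


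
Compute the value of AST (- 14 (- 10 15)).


Evaluate inner: (- 10 15) = -5
Evaluate root: (- 14 -5) = 19
Result: 19


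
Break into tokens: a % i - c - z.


Scan left to right, longest-match per lexeme
Tokens: ID(a), OP(%), ID(i), OP(-), ID(c), OP(-), ID(z)


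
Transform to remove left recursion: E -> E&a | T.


Left-recursive alternatives: E&a; non-recursive: T
Introduce E': E -> TE', E' -> &aE' | ε


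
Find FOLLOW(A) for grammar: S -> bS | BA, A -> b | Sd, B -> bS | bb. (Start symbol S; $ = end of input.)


$ ∈ FOLLOW(S). For each A -> αBβ: add FIRST(β)\{ε} to FOLLOW(B); if β nullable, add FOLLOW(A).
FOLLOW(A) = {$, b, d}


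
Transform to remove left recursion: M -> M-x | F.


Left-recursive alternatives: M-x; non-recursive: F
Introduce M': M -> FM', M' -> -xM' | ε


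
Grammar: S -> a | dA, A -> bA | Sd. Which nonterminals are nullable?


A nonterminal is nullable iff some alternative derives ε (directly, or every symbol in it is nullable)
Nullable: {}


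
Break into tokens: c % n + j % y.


Scan left to right, longest-match per lexeme
Tokens: ID(c), OP(%), ID(n), OP(+), ID(j), OP(%), ID(y)


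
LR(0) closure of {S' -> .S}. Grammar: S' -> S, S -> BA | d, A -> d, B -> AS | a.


Start: S' -> .S
For each item with dot before a nonterminal B, add B -> .γ for every B-production
Closure: [S' -> .S, S -> .BA, S -> .d, B -> .AS, B -> .a, A -> .d]


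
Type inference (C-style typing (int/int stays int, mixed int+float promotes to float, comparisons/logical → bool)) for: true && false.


Operand types: bool && bool
Rule: logical operators take bool operands and yield bool
Result type: bool


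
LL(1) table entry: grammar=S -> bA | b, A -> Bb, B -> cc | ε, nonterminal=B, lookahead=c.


For [B, c]: 'c' ∈ FIRST(cc)
Entry: B -> cc


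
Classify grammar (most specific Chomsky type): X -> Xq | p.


Left-linear: every RHS is a terminal or one nonterminal followed by a terminal
Classification: Type 3 (Regular)


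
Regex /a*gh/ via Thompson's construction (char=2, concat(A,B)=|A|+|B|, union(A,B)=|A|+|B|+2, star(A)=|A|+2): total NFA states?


Syntax tree has 3 char leaf(s), 0 union(s), 1 star(s)
chars contribute 3×2 = 6; each union adds +2; each star adds +2
Total: 6 + 0 + 2 = 8 states


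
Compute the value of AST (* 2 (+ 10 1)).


Evaluate inner: (+ 10 1) = 11
Evaluate root: (* 2 11) = 22
Result: 22


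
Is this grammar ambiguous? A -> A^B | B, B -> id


precedence layered via separate nonterminal B: deterministic
Unambiguous


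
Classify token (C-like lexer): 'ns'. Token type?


Pattern: letter/underscore followed by alphanumerics, not a keyword
Type: IDENTIFIER


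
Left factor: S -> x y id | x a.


Common prefix: 'x'
Factored: S -> x S', S' -> y id | a


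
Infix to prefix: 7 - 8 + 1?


left-to-right (same/higher precedence on left): tree is (+ (- 7 8) 1)
Prefix: + - 7 8 1


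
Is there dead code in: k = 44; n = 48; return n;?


k is assigned but never read
Dead: 'k = 44'


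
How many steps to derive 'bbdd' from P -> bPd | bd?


Derivation: P => bPd => bbdd
Steps: 2


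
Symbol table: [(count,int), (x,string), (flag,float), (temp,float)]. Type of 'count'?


Lookup 'count' → type int


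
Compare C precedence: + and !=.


'+' is additive (level 9); '!=' is equality (level 6)
Higher level binds tighter
'+' has higher precedence than '!='


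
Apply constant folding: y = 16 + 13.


16 + 13 = 29 at compile time
Optimized: y = 29


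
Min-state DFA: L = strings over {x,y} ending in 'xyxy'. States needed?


Track the longest suffix of input matching a prefix of 'xyxy': 5 classes (prefixes of length 0..4)
Minimal DFA: 5 states


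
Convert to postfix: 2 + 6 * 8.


* has higher precedence, evaluate 6*8 first
Postfix: 2 6 8 * +


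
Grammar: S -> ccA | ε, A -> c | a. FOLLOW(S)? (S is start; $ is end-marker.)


$ ∈ FOLLOW(S). For each A -> αBβ: add FIRST(β)\{ε} to FOLLOW(B); if β nullable, add FOLLOW(A).
FOLLOW(S) = {$}


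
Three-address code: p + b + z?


Break into single-operator statements:
t1 = p + b
t2 = t1 + z


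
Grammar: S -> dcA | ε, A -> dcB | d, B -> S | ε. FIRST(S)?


Per alternative of S: FIRST(dcA) = {d}; FIRST(ε) = {ε}
FIRST(S) = {d, ε}


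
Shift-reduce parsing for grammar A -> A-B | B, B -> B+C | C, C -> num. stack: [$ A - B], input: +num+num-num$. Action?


'+' can extend B; shift to build B -> B+C
Action: shift


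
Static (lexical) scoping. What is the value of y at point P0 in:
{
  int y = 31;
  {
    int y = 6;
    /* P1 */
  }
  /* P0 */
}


y declared in the same block as P0
y = 31


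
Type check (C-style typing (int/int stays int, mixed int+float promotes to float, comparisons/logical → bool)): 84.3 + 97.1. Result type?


Operand types: float + float
Rule: mixed int/float promotes to float; int/int stays int
Result type: float


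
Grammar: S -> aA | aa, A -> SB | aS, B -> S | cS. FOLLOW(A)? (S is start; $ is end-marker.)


$ ∈ FOLLOW(S). For each A -> αBβ: add FIRST(β)\{ε} to FOLLOW(B); if β nullable, add FOLLOW(A).
FOLLOW(A) = {$, a, c}


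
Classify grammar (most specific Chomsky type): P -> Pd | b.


Left-linear: every RHS is a terminal or one nonterminal followed by a terminal
Classification: Type 3 (Regular)


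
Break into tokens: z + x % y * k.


Scan left to right, longest-match per lexeme
Tokens: ID(z), OP(+), ID(x), OP(%), ID(y), OP(*), ID(k)


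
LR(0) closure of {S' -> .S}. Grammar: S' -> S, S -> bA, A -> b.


Start: S' -> .S
For each item with dot before a nonterminal B, add B -> .γ for every B-production
Closure: [S' -> .S, S -> .bA]


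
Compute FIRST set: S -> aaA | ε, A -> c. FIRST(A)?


Per alternative of A: FIRST(c) = {c}
FIRST(A) = {c}


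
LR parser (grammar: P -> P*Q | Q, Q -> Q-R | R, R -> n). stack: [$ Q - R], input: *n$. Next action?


handle 'Q-R' on top
Action: reduce (Q -> Q-R)


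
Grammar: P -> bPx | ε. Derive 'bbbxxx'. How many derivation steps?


Derivation: P => bPx => bbPxx => bbbPxxx => bbbxxx
Steps: 4


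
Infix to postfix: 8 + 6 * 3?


* has higher precedence, evaluate 6*3 first
Postfix: 8 6 3 * +


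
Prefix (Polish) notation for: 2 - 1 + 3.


left-to-right (same/higher precedence on left): tree is (+ (- 2 1) 3)
Prefix: + - 2 1 3


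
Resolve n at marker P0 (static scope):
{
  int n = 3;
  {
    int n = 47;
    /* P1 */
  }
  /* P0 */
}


n declared in the same block as P0
n = 3


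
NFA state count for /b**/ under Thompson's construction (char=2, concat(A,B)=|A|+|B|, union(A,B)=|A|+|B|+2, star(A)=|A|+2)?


Syntax tree has 1 char leaf(s), 0 union(s), 2 star(s)
chars contribute 1×2 = 2; each union adds +2; each star adds +2
Total: 2 + 0 + 4 = 6 states


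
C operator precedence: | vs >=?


'>=' is relational (level 7); '|' is bitwise OR (level 3)
Higher level binds tighter
'>=' has higher precedence than '|'


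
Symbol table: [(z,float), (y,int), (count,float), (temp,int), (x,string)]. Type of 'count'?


Lookup 'count' → type float


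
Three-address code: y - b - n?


Break into single-operator statements:
t1 = y - b
t2 = t1 - n


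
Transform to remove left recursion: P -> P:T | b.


Left-recursive alternatives: P:T; non-recursive: b
Introduce P': P -> bP', P' -> :TP' | ε


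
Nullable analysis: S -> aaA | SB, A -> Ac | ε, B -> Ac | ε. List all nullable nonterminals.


A nonterminal is nullable iff some alternative derives ε (directly, or every symbol in it is nullable)
Nullable: {A, B}


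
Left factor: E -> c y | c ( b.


Common prefix: 'c'
Factored: E -> c E', E' -> y | ( b


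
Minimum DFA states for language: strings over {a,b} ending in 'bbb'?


Track the longest suffix of input matching a prefix of 'bbb': 4 classes (prefixes of length 0..3)
Minimal DFA: 4 states


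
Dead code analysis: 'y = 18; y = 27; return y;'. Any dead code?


first assignment to y is overwritten before any read
Dead: 'y = 18'


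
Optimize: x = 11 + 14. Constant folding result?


11 + 14 = 25 at compile time
Optimized: x = 25


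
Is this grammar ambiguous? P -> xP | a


right-linear, alternatives start with distinct terminals 'x' vs 'a': unique leftmost derivation
Unambiguous


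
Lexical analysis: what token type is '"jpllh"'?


Pattern: double-quoted sequence
Type: STRING_LITERAL


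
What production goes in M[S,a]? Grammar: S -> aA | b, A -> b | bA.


For [S, a]: 'a' ∈ FIRST(aA)
Entry: S -> aA


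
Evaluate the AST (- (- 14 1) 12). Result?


Evaluate inner: (- 14 1) = 13
Evaluate root: (- 13 12) = 1
Result: 1


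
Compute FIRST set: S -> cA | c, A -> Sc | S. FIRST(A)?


Per alternative of A: FIRST(Sc) = {c}; FIRST(S) = {c}
FIRST(A) = {c}


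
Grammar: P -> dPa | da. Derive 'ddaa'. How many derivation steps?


Derivation: P => dPa => ddaa
Steps: 2


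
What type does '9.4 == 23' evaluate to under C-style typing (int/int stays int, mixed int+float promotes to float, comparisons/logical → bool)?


Operand types: float == int
Rule: comparison yields bool
Result type: bool


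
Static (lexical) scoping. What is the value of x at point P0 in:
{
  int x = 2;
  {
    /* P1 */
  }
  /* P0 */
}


x declared in the same block as P0
x = 2


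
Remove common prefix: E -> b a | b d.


Common prefix: 'b'
Factored: E -> b E', E' -> a | d


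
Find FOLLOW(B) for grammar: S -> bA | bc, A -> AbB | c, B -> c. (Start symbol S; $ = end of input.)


$ ∈ FOLLOW(S). For each A -> αBβ: add FIRST(β)\{ε} to FOLLOW(B); if β nullable, add FOLLOW(A).
FOLLOW(B) = {$, b}


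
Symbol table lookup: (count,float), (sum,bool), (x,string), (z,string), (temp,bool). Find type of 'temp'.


Lookup 'temp' → type bool


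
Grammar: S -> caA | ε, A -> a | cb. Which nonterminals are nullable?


A nonterminal is nullable iff some alternative derives ε (directly, or every symbol in it is nullable)
Nullable: {S}


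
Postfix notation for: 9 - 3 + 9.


Left to right (same or higher precedence on left)
Postfix: 9 3 - 9 +


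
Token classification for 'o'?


Pattern: letter/underscore followed by alphanumerics, not a keyword
Type: IDENTIFIER


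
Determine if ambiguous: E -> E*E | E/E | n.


'n*n/n' has two parse trees (no precedence encoded between * and /)
Ambiguous


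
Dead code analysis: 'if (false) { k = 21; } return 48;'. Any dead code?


condition is constant false, so the whole block is unreachable
Dead: 'if (false) { k = 21; }'


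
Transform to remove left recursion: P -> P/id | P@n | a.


Left-recursive alternatives: P/id, P@n; non-recursive: a
Introduce P': P -> aP', P' -> /idP' | @nP' | ε


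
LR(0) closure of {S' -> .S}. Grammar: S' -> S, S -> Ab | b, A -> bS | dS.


Start: S' -> .S
For each item with dot before a nonterminal B, add B -> .γ for every B-production
Closure: [S' -> .S, S -> .Ab, S -> .b, A -> .bS, A -> .dS]


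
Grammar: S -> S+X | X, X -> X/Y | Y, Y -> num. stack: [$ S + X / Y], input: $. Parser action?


handle 'X/Y' on top
Action: reduce (X -> X/Y)


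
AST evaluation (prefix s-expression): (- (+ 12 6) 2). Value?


Evaluate inner: (+ 12 6) = 18
Evaluate root: (- 18 2) = 16
Result: 16


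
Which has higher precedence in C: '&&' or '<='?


'<=' is relational (level 7); '&&' is logical AND (level 2)
Higher level binds tighter
'<=' has higher precedence than '&&'


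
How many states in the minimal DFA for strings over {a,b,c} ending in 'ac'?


Track the longest suffix of input matching a prefix of 'ac': 3 classes (prefixes of length 0..2)
Minimal DFA: 3 states


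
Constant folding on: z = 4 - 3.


4 - 3 = 1 at compile time
Optimized: z = 1


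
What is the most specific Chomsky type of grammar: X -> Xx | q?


Left-linear: every RHS is a terminal or one nonterminal followed by a terminal
Classification: Type 3 (Regular)


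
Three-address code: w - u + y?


Break into single-operator statements:
t1 = w - u
t2 = t1 + y


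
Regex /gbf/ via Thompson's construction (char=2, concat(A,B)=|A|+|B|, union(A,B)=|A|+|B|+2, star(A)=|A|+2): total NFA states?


Syntax tree has 3 char leaf(s), 0 union(s), 0 star(s)
chars contribute 3×2 = 6; each union adds +2; each star adds +2
Total: 6 + 0 + 0 = 6 states


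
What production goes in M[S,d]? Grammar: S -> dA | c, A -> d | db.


For [S, d]: 'd' ∈ FIRST(dA)
Entry: S -> dA


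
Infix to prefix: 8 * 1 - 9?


left-to-right (same/higher precedence on left): tree is (- (* 8 1) 9)
Prefix: - * 8 1 9


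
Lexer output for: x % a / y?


Scan left to right, longest-match per lexeme
Tokens: ID(x), OP(%), ID(a), OP(/), ID(y)


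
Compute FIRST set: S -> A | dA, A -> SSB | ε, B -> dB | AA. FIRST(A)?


Per alternative of A: FIRST(SSB) = {d, ε}; FIRST(ε) = {ε}
FIRST(A) = {d, ε}


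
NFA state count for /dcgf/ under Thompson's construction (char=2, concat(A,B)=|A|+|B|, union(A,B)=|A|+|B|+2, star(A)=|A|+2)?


Syntax tree has 4 char leaf(s), 0 union(s), 0 star(s)
chars contribute 4×2 = 8; each union adds +2; each star adds +2
Total: 8 + 0 + 0 = 8 states


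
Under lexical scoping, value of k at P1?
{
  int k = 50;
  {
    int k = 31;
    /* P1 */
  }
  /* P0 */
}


k declared in the same block as P1
k = 31


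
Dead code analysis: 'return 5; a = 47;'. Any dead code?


statement follows a return and is unreachable
Dead: 'a = 47'


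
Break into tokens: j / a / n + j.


Scan left to right, longest-match per lexeme
Tokens: ID(j), OP(/), ID(a), OP(/), ID(n), OP(+), ID(j)


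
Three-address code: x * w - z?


Break into single-operator statements:
t1 = x * w
t2 = t1 - z


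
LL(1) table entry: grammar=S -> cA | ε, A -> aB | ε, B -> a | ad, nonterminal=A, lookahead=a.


For [A, a]: 'a' ∈ FIRST(aB)
Entry: A -> aB


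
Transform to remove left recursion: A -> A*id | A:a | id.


Left-recursive alternatives: A*id, A:a; non-recursive: id
Introduce A': A -> idA', A' -> *idA' | :aA' | ε


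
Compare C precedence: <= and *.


'*' is multiplicative (level 10); '<=' is relational (level 7)
Higher level binds tighter
'*' has higher precedence than '<='


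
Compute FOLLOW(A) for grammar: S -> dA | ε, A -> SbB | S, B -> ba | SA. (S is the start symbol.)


$ ∈ FOLLOW(S). For each A -> αBβ: add FIRST(β)\{ε} to FOLLOW(B); if β nullable, add FOLLOW(A).
FOLLOW(A) = {$, b, d}


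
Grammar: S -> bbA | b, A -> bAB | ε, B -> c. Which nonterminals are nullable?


A nonterminal is nullable iff some alternative derives ε (directly, or every symbol in it is nullable)
Nullable: {A}


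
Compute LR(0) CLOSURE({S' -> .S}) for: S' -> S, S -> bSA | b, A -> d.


Start: S' -> .S
For each item with dot before a nonterminal B, add B -> .γ for every B-production
Closure: [S' -> .S, S -> .bSA, S -> .b]


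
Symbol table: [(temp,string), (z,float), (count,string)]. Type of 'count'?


Lookup 'count' → type string


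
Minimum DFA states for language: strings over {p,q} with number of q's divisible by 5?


Track (count of q) mod 5: states 0..4, accept at 0
Minimal DFA: 5 states


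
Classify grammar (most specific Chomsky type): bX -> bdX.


LHS has context (more than one symbol) and |LHS| ≤ |RHS|
Classification: Type 1 (Context-Sensitive)


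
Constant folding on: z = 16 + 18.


16 + 18 = 34 at compile time
Optimized: z = 34


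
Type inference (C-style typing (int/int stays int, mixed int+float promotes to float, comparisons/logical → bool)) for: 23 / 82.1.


Operand types: int / float
Rule: mixed int/float promotes to float; int/int stays int
Result type: float


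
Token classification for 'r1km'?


Pattern: letter/underscore followed by alphanumerics, not a keyword
Type: IDENTIFIER


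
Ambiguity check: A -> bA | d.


right-linear, alternatives start with distinct terminals 'b' vs 'd': unique leftmost derivation
Unambiguous


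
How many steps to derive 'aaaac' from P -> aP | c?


Derivation: P => aP => aaP => aaaP => aaaaP => aaaac
Steps: 5


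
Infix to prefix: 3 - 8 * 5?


'*' binds tighter: tree is (- 3 (* 8 5))
Prefix: - 3 * 8 5


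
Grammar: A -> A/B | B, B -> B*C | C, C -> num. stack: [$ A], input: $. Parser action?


start symbol A on stack, input exhausted
Action: accept


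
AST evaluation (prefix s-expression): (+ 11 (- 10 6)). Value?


Evaluate inner: (- 10 6) = 4
Evaluate root: (+ 11 4) = 15
Result: 15


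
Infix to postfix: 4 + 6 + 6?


Left to right (same or higher precedence on left)
Postfix: 4 6 + 6 +


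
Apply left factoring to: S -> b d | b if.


Common prefix: 'b'
Factored: S -> b S', S' -> d | if


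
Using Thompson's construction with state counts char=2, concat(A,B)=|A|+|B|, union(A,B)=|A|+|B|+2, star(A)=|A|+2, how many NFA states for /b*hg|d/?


Syntax tree has 4 char leaf(s), 1 union(s), 1 star(s)
chars contribute 4×2 = 8; each union adds +2; each star adds +2
Total: 8 + 2 + 2 = 12 states


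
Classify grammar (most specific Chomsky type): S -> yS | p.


Right-linear: every RHS is a terminal or a terminal followed by one nonterminal
Classification: Type 3 (Regular)


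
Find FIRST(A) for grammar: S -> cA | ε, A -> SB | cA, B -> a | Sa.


Per alternative of A: FIRST(SB) = {a, c}; FIRST(cA) = {c}
FIRST(A) = {a, c}


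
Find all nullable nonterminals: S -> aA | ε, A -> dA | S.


A nonterminal is nullable iff some alternative derives ε (directly, or every symbol in it is nullable)
Nullable: {A, S}


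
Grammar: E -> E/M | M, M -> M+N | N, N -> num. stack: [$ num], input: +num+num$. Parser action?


'num' on top is the handle for N -> num
Action: reduce (N -> num)


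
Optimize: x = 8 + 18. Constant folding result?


8 + 18 = 26 at compile time
Optimized: x = 26


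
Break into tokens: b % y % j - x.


Scan left to right, longest-match per lexeme
Tokens: ID(b), OP(%), ID(y), OP(%), ID(j), OP(-), ID(x)


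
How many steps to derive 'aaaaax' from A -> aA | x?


Derivation: A => aA => aaA => aaaA => aaaaA => aaaaaA => aaaaax
Steps: 6


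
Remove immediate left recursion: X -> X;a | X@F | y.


Left-recursive alternatives: X;a, X@F; non-recursive: y
Introduce X': X -> yX', X' -> ;aX' | @FX' | ε


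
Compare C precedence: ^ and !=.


'!=' is equality (level 6); '^' is bitwise XOR (level 4)
Higher level binds tighter
'!=' has higher precedence than '^'


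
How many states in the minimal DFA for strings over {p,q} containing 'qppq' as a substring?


KMP-style automaton: 4 progress states + 1 absorbing accept = 5
Minimal DFA: 5 states


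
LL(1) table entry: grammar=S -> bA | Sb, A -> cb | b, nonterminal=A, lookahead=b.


For [A, b]: 'b' ∈ FIRST(b)
Entry: A -> b


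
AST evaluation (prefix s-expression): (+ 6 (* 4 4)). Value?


Evaluate inner: (* 4 4) = 16
Evaluate root: (+ 6 16) = 22
Result: 22


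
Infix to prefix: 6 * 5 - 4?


left-to-right (same/higher precedence on left): tree is (- (* 6 5) 4)
Prefix: - * 6 5 4


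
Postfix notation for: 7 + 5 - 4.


Left to right (same or higher precedence on left)
Postfix: 7 5 + 4 -


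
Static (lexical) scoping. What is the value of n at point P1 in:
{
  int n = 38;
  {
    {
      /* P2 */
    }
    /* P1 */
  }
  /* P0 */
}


P1's block does not declare n; resolves to the enclosing declaration at depth 0
n = 38


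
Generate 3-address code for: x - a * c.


Break into single-operator statements:
t1 = a * c
t2 = x - t1


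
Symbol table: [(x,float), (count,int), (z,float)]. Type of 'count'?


Lookup 'count' → type int


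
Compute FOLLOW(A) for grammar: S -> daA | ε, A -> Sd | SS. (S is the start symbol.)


$ ∈ FOLLOW(S). For each A -> αBβ: add FIRST(β)\{ε} to FOLLOW(B); if β nullable, add FOLLOW(A).
FOLLOW(A) = {$, d}


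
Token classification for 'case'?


Pattern: reserved word
Type: KEYWORD


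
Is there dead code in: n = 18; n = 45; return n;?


first assignment to n is overwritten before any read
Dead: 'n = 18'


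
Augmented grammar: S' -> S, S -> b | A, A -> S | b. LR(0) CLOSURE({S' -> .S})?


Start: S' -> .S
For each item with dot before a nonterminal B, add B -> .γ for every B-production
Closure: [S' -> .S, S -> .b, S -> .A, A -> .S, A -> .b]


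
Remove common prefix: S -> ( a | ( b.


Common prefix: '('
Factored: S -> ( S', S' -> a | b


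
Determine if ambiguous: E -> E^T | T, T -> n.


precedence layered via separate nonterminal T: deterministic
Unambiguous


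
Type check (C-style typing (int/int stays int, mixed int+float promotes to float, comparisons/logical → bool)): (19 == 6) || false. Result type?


Operand types: bool || bool
Rule: logical operators take bool operands and yield bool
Result type: bool


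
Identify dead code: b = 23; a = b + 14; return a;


b is read by a's definition; a is returned
No dead code


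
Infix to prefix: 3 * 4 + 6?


left-to-right (same/higher precedence on left): tree is (+ (* 3 4) 6)
Prefix: + * 3 4 6


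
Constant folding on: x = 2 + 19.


2 + 19 = 21 at compile time
Optimized: x = 21


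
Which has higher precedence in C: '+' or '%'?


'%' is multiplicative (level 10); '+' is additive (level 9)
Higher level binds tighter
'%' has higher precedence than '+'


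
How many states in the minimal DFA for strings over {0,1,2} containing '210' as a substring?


KMP-style automaton: 3 progress states + 1 absorbing accept = 4
Minimal DFA: 4 states


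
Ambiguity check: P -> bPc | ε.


balanced b^n…c^n: each string has a unique parse
Unambiguous


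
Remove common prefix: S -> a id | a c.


Common prefix: 'a'
Factored: S -> a S', S' -> id | c


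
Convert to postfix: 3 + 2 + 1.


Left to right (same or higher precedence on left)
Postfix: 3 2 + 1 +


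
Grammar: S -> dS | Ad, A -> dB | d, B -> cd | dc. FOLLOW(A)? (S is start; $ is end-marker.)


$ ∈ FOLLOW(S). For each A -> αBβ: add FIRST(β)\{ε} to FOLLOW(B); if β nullable, add FOLLOW(A).
FOLLOW(A) = {d}


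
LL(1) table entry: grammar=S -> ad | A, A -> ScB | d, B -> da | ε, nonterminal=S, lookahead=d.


For [S, d]: 'd' ∈ FIRST(A)
Entry: S -> A


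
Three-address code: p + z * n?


Break into single-operator statements:
t1 = z * n
t2 = p + t1


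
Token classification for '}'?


Pattern: delimiter/punctuation
Type: PUNCTUATION


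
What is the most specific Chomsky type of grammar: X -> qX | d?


Right-linear: every RHS is a terminal or a terminal followed by one nonterminal
Classification: Type 3 (Regular)


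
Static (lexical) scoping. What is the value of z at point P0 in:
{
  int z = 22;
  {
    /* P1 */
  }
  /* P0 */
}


z declared in the same block as P0
z = 22


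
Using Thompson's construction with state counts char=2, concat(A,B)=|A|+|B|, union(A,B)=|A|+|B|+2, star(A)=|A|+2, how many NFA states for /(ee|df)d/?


Syntax tree has 5 char leaf(s), 1 union(s), 0 star(s)
chars contribute 5×2 = 10; each union adds +2; each star adds +2
Total: 10 + 2 + 0 = 12 states


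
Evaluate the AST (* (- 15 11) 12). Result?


Evaluate inner: (- 15 11) = 4
Evaluate root: (* 4 12) = 48
Result: 48


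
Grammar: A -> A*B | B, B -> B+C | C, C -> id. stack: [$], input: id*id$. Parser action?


no handle on stack; shift 'id'
Action: shift


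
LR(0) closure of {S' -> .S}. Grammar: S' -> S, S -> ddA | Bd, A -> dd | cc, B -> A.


Start: S' -> .S
For each item with dot before a nonterminal B, add B -> .γ for every B-production
Closure: [S' -> .S, S -> .ddA, S -> .Bd, B -> .A, A -> .dd, A -> .cc]


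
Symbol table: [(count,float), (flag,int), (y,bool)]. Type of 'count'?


Lookup 'count' → type float


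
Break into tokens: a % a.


Scan left to right, longest-match per lexeme
Tokens: ID(a), OP(%), ID(a)


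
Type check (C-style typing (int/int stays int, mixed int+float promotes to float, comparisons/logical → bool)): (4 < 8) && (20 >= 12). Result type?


Operand types: bool && bool
Rule: logical operators take bool operands and yield bool
Result type: bool


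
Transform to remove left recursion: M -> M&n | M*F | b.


Left-recursive alternatives: M&n, M*F; non-recursive: b
Introduce M': M -> bM', M' -> &nM' | *FM' | ε


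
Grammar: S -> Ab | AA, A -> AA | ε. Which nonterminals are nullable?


A nonterminal is nullable iff some alternative derives ε (directly, or every symbol in it is nullable)
Nullable: {A, S}


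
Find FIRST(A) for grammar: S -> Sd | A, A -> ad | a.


Per alternative of A: FIRST(ad) = {a}; FIRST(a) = {a}
FIRST(A) = {a}


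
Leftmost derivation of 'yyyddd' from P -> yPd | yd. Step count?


Derivation: P => yPd => yyPdd => yyyddd
Steps: 3


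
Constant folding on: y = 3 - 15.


3 - 15 = -12 at compile time
Optimized: y = -12


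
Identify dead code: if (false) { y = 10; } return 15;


condition is constant false, so the whole block is unreachable
Dead: 'if (false) { y = 10; }'


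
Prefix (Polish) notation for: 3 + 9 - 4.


left-to-right (same/higher precedence on left): tree is (- (+ 3 9) 4)
Prefix: - + 3 9 4


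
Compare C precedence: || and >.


'>' is relational (level 7); '||' is logical OR (level 1)
Higher level binds tighter
'>' has higher precedence than '||'


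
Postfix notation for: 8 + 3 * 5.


* has higher precedence, evaluate 3*5 first
Postfix: 8 3 5 * +


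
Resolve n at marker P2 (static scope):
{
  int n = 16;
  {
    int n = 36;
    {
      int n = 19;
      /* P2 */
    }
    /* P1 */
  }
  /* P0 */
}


n declared in the same block as P2
n = 19


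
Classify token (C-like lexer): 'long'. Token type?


Pattern: reserved word
Type: KEYWORD


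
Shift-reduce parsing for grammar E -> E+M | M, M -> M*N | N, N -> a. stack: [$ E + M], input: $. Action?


handle 'E+M' on top; lookahead ∈ FOLLOW(E) = {+, $}
Action: reduce (E -> E+M)


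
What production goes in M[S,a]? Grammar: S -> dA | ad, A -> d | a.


For [S, a]: 'a' ∈ FIRST(ad)
Entry: S -> ad


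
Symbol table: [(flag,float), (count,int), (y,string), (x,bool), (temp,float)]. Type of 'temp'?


Lookup 'temp' → type float


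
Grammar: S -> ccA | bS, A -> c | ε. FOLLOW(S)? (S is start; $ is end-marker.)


$ ∈ FOLLOW(S). For each A -> αBβ: add FIRST(β)\{ε} to FOLLOW(B); if β nullable, add FOLLOW(A).
FOLLOW(S) = {$}


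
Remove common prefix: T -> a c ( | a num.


Common prefix: 'a'
Factored: T -> a T', T' -> c ( | num


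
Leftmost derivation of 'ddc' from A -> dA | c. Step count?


Derivation: A => dA => ddA => ddc
Steps: 3


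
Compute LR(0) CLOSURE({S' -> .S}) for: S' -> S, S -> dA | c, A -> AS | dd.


Start: S' -> .S
For each item with dot before a nonterminal B, add B -> .γ for every B-production
Closure: [S' -> .S, S -> .dA, S -> .c]


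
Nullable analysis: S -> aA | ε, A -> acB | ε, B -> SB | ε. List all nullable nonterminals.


A nonterminal is nullable iff some alternative derives ε (directly, or every symbol in it is nullable)
Nullable: {A, B, S}


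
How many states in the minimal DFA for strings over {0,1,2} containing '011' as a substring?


KMP-style automaton: 3 progress states + 1 absorbing accept = 4
Minimal DFA: 4 states


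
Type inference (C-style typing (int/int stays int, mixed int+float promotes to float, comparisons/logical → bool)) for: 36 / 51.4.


Operand types: int / float
Rule: mixed int/float promotes to float; int/int stays int
Result type: float


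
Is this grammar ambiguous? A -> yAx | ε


balanced y^n…x^n: each string has a unique parse
Unambiguous


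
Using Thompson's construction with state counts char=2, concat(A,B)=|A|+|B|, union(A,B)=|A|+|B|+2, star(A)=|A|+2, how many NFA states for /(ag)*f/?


Syntax tree has 3 char leaf(s), 0 union(s), 1 star(s)
chars contribute 3×2 = 6; each union adds +2; each star adds +2
Total: 6 + 0 + 2 = 8 states


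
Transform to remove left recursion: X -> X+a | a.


Left-recursive alternatives: X+a; non-recursive: a
Introduce X': X -> aX', X' -> +aX' | ε


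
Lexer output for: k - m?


Scan left to right, longest-match per lexeme
Tokens: ID(k), OP(-), ID(m)


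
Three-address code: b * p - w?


Break into single-operator statements:
t1 = b * p
t2 = t1 - w
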